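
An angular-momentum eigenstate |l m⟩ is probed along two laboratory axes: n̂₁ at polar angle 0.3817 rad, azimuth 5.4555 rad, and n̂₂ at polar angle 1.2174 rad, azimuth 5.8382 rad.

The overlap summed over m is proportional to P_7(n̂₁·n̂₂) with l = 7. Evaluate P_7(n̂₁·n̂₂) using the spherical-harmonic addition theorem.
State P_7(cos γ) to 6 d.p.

0.281406

Term-by-term m-sum for l=7 (normalisation 4π/15 = 0.837758):
  term(m=-7) = (-0.000142, -0.000071)   from Y*(Ω₁)=(0.000439, 0.000234), Y(Ω₂)=(-0.319835, 0.008540)
  term(m=-6) = (-0.001359, -0.001533)   from Y*(Ω₁)=(0.001164, 0.004490), Y(Ω₂)=(-0.393383, 0.200658)
  term(m=-5) = (-0.001340, -0.003755)   from Y*(Ω₁)=(-0.014568, 0.022532), Y(Ω₂)=(-0.090412, 0.117917)
  term(m=-4) = (-0.001220, 0.030490)   from Y*(Ω₁)=(-0.105936, 0.018092), Y(Ω₂)=(0.058952, -0.277751)
  term(m=-3) = (-0.031941, 0.071011)   from Y*(Ω₁)=(-0.236195, -0.182759), Y(Ω₂)=(-0.060921, -0.253507)
  term(m=-2) = (0.070678, -0.067906)   from Y*(Ω₁)=(-0.044815, -0.528623), Y(Ω₂)=(0.116288, 0.143560)
  term(m=-1) = (0.115429, -0.046466)   from Y*(Ω₁)=(0.292339, -0.318172), Y(Ω₂)=(0.259934, 0.123959)
  term(m=+0) = (0.035695, 0.000000)   from Y*(Ω₁)=(-0.233259, -0.000000), Y(Ω₂)=(-0.153029, 0.000000)
  term(m=+1) = (0.115429, 0.046466)   from Y*(Ω₁)=(-0.292339, -0.318172), Y(Ω₂)=(-0.259934, 0.123959)
  term(m=+2) = (0.070678, 0.067906)   from Y*(Ω₁)=(-0.044815, 0.528623), Y(Ω₂)=(0.116288, -0.143560)
  term(m=+3) = (-0.031941, -0.071011)   from Y*(Ω₁)=(0.236195, -0.182759), Y(Ω₂)=(0.060921, -0.253507)
  term(m=+4) = (-0.001220, -0.030490)   from Y*(Ω₁)=(-0.105936, -0.018092), Y(Ω₂)=(0.058952, 0.277751)
  term(m=+5) = (-0.001340, 0.003755)   from Y*(Ω₁)=(0.014568, 0.022532), Y(Ω₂)=(0.090412, 0.117917)
  term(m=+6) = (-0.001359, 0.001533)   from Y*(Ω₁)=(0.001164, -0.004490), Y(Ω₂)=(-0.393383, -0.200658)
  term(m=+7) = (-0.000142, 0.000071)   from Y*(Ω₁)=(-0.000439, 0.000234), Y(Ω₂)=(0.319835, 0.008540)
Total Σ_m = (0.335904, -0.000000). Multiply by 0.837758: (0.281406, -0.000000). P_7(cos γ) = 0.281406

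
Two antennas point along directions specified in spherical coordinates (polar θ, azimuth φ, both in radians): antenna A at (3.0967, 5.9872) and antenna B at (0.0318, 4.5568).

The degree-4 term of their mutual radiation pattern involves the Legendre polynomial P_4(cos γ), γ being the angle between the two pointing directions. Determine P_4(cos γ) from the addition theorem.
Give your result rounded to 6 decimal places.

Summing Y*_{l m}(θ₁,φ₁)·Y_{l m}(θ₂,φ₂) over m ∈ [−4, 4]; prefactor 4π/(2·4+1) = 1.396263:
  term(m=-4) = 0.00000 - 0.00000j   from Y*(Ω₁)=0.00000 - 0.00000j, Y(Ω₂)=0.00000 + 0.00000j
  term(m=-3) = 0.00000 + 0.00000j   from Y*(Ω₁)=-0.00007 + 0.00009j, Y(Ω₂)=0.00002 - 0.00004j
  term(m=-2) = -0.00001 + 0.00000j   from Y*(Ω₁)=0.00335 - 0.00225j, Y(Ω₂)=-0.00193 - 0.00062j
  term(m=-1) = -0.00071 - 0.00502j   from Y*(Ω₁)=-0.08086 + 0.02466j, Y(Ω₂)=-0.00930 + 0.05930j
  term(m=+0) = 0.70542 + 0.00000j   from Y*(Ω₁)=0.83778 + 0.00000j, Y(Ω₂)=0.84201 + 0.00000j
  term(m=+1) = -0.00071 + 0.00502j   from Y*(Ω₁)=0.08086 + 0.02466j, Y(Ω₂)=0.00930 + 0.05930j
  term(m=+2) = -0.00001 - 0.00000j   from Y*(Ω₁)=0.00335 + 0.00225j, Y(Ω₂)=-0.00193 + 0.00062j
  term(m=+3) = 0.00000 - 0.00000j   from Y*(Ω₁)=0.00007 + 0.00009j, Y(Ω₂)=-0.00002 - 0.00004j
  term(m=+4) = 0.00000 + 0.00000j   from Y*(Ω₁)=0.00000 + 0.00000j, Y(Ω₂)=0.00000 - 0.00000j
Total Σ_m = 0.70398 + 0.00000j. Multiply by 1.396263: 0.98294 + 0.00000j. P_4(cos γ) = 0.982943

0.982943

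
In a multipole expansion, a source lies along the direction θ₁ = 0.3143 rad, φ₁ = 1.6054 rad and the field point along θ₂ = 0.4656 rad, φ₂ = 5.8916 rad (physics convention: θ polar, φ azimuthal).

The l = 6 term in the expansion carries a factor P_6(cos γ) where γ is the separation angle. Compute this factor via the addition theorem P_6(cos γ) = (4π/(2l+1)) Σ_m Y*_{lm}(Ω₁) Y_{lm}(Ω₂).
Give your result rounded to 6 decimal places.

-0.379795

Term-by-term m-sum for l=6 (normalisation 4π/13 = 0.966644):
  m=-6: Y*=-0.00041 - 0.00009j  Y=-0.00278 + 0.00282j  product 0.00000 - 0.00000j
  m=-5: Y*=-0.00077 + 0.00443j  Y=-0.01030 + 0.02526j  product -0.00010 - 0.00007j
  m=-4: Y*=0.02888 + 0.00402j  Y=0.00050 + 0.11281j  product -0.00044 + 0.00326j
  m=-3: Y*=0.01318 - 0.12650j  Y=0.11750 + 0.28102j  product 0.03710 - 0.01116j
  m=-2: Y*=-0.36376 - 0.02521j  Y=0.35663 + 0.35505j  product -0.12078 - 0.13814j
  m=-1: Y*=-0.02037 + 0.58840j  Y=0.31842 + 0.13148j  product -0.08385 + 0.18468j
  m=+0: Y*=0.20308 + 0.00000j  Y=-0.27952 + 0.00000j  product -0.05677 + 0.00000j
  m=+1: Y*=0.02037 + 0.58840j  Y=-0.31842 + 0.13148j  product -0.08385 - 0.18468j
  m=+2: Y*=-0.36376 + 0.02521j  Y=0.35663 - 0.35505j  product -0.12078 + 0.13814j
  m=+3: Y*=-0.01318 - 0.12650j  Y=-0.11750 + 0.28102j  product 0.03710 + 0.01116j
  m=+4: Y*=0.02888 - 0.00402j  Y=0.00050 - 0.11281j  product -0.00044 - 0.00326j
  m=+5: Y*=0.00077 + 0.00443j  Y=0.01030 + 0.02526j  product -0.00010 + 0.00007j
  m=+6: Y*=-0.00041 + 0.00009j  Y=-0.00278 - 0.00282j  product 0.00000 + 0.00000j
Accumulated sum -0.39290 - 0.00000j; after 4π/(2l+1) scaling, -0.37979 - 0.00000j ⇒ P_6 = -0.379795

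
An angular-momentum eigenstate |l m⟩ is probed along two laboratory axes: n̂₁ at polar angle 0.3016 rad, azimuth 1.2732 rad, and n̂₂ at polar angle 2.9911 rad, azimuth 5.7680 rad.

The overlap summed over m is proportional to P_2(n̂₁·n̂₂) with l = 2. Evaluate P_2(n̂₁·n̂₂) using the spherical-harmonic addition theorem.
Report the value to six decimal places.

Term-by-term m-sum for l=2 (normalisation 4π/5 = 2.513274):
  [-2]  conj(Y_{2,-2})(Ω₁) = (-0.028223, 0.019110) ; Y_{2,-2}(Ω₂) = (0.004467, 0.007445) ; Δ = (-0.000268, -0.000125)
  [-1]  conj(Y_{2,-1})(Ω₁) = (0.064253, 0.209494) ; Y_{2,-1}(Ω₂) = (-0.099651, -0.056421) ; Δ = (0.005417, -0.024502)
  [+0]  conj(Y_{2,0})(Ω₁) = (0.547295, -0.000000) ; Y_{2,0}(Ω₂) = (0.609515, 0.000000) ; Δ = (0.333585, 0.000000)
  [+1]  conj(Y_{2,1})(Ω₁) = (-0.064253, 0.209494) ; Y_{2,1}(Ω₂) = (0.099651, -0.056421) ; Δ = (0.005417, 0.024502)
  [+2]  conj(Y_{2,2})(Ω₁) = (-0.028223, -0.019110) ; Y_{2,2}(Ω₂) = (0.004467, -0.007445) ; Δ = (-0.000268, 0.000125)
Σ over m = (0.343882, -0.000000); ×(4π/5) → (0.864270, -0.000000). Real part: 0.864270

0.864270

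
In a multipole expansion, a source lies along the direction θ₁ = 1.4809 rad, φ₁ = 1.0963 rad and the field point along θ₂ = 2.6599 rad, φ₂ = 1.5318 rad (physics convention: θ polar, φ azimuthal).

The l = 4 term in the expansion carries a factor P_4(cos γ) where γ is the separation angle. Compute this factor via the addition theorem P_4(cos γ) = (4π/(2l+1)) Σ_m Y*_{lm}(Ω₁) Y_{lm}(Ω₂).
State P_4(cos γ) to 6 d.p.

0.002234

Expand P_4 via completeness: Σ_{m} conj(Y_{4,m}) at Ω₁ times Y_{4,m} at Ω₂ —
  term(m=-4) = -0.001512-0.008747i   from Y*(Ω₁)=-0.139939-0.412328i, Y(Ω₂)=+0.020138+0.003167i
  term(m=-3) = -0.003199+0.011819i   from Y*(Ω₁)=-0.109811-0.016294i, Y(Ω₂)=+0.012874-0.109542i
  term(m=-2) = -0.065120+0.077345i   from Y*(Ω₁)=+0.182385-0.254502i, Y(Ω₂)=-0.321938-0.025160i
  term(m=-1) = +0.054765-0.025482i   from Y*(Ω₁)=-0.056889-0.110758i, Y(Ω₂)=-0.018913+0.484747i
  term(m=+0) = +0.031730+0.000000i   from Y*(Ω₁)=+0.292019-0.000000i, Y(Ω₂)=+0.108658+0.000000i
  term(m=+1) = +0.054765+0.025482i   from Y*(Ω₁)=+0.056889-0.110758i, Y(Ω₂)=+0.018913+0.484747i
  term(m=+2) = -0.065120-0.077345i   from Y*(Ω₁)=+0.182385+0.254502i, Y(Ω₂)=-0.321938+0.025160i
  term(m=+3) = -0.003199-0.011819i   from Y*(Ω₁)=+0.109811-0.016294i, Y(Ω₂)=-0.012874-0.109542i
  term(m=+4) = -0.001512+0.008747i   from Y*(Ω₁)=-0.139939+0.412328i, Y(Ω₂)=+0.020138-0.003167i
Accumulated sum +0.001600-0.000000i; after 4π/(2l+1) scaling, +0.002234-0.000000i ⇒ P_4 = 0.002234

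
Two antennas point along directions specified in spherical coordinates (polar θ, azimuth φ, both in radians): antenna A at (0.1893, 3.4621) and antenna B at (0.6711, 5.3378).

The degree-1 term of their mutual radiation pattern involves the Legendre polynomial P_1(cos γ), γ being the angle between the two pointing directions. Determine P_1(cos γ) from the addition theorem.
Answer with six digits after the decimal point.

Term-by-term m-sum for l=1 (normalisation 4π/3 = 4.188790):
  term(m=-1) = (-0.004193, -0.013323)   from Y*(Ω₁)=(-0.061701, -0.020482), Y(Ω₂)=(0.125777, 0.174180)
  term(m=+0) = (0.183621, 0.000000)   from Y*(Ω₁)=(0.479874, -0.000000), Y(Ω₂)=(0.382643, 0.000000)
  term(m=+1) = (-0.004193, 0.013323)   from Y*(Ω₁)=(0.061701, -0.020482), Y(Ω₂)=(-0.125777, 0.174180)
Σ over m = (0.175234, 0.000000); ×(4π/3) → (0.734021, 0.000000). Real part: 0.734021

0.734021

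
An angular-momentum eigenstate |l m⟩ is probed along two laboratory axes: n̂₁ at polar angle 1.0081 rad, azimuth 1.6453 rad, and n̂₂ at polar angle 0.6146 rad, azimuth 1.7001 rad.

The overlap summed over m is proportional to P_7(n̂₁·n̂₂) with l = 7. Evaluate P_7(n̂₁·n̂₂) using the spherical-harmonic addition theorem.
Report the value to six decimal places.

-0.252205

Addition theorem: P_7(cos γ) = (4π/15) Σ_m Y*_{lm}(Ω₁) Y_{lm}(Ω₂), m = −7…7:
  [-7]  conj(Y_{7,-7})(Ω₁) = 0.07715 - 0.13428j ; Y_{7,-7}(Ω₂) = 0.00834 + 0.00655j ; Δ = 0.00152 - 0.00061j
  [-6]  conj(Y_{7,-6})(Ω₁) = -0.32955 - 0.15798j ; Y_{7,-6}(Ω₂) = -0.04011 + 0.03935j ; Δ = 0.01944 - 0.00663j
  [-5]  conj(Y_{7,-5})(Ω₁) = -0.15608 + 0.39941j ; Y_{7,-5}(Ω₂) = -0.10819 - 0.14335j ; Δ = 0.07414 - 0.02084j
  [-4]  conj(Y_{7,-4})(Ω₁) = 0.13401 + 0.04116j ; Y_{7,-4}(Ω₂) = 0.32712 - 0.18609j ; Δ = 0.05150 - 0.01147j
  [-3]  conj(Y_{7,-3})(Ω₁) = -0.06234 + 0.27425j ; Y_{7,-3}(Ω₂) = 0.18181 + 0.44493j ; Δ = -0.13336 + 0.02212j
  [-2]  conj(Y_{7,-2})(Ω₁) = 0.27890 + 0.04187j ; Y_{7,-2}(Ω₂) = -0.21733 + 0.05749j ; Δ = -0.06302 + 0.00693j
  [-1]  conj(Y_{7,-1})(Ω₁) = -0.01294 + 0.17332j ; Y_{7,-1}(Ω₂) = 0.03728 + 0.28670j ; Δ = -0.05018 + 0.00275j
  [+0]  conj(Y_{7,0})(Ω₁) = 0.30624 + 0.00000j ; Y_{7,0}(Ω₂) = -0.33024 + 0.00000j ; Δ = -0.10113 + 0.00000j
  [+1]  conj(Y_{7,1})(Ω₁) = 0.01294 + 0.17332j ; Y_{7,1}(Ω₂) = -0.03728 + 0.28670j ; Δ = -0.05018 - 0.00275j
  [+2]  conj(Y_{7,2})(Ω₁) = 0.27890 - 0.04187j ; Y_{7,2}(Ω₂) = -0.21733 - 0.05749j ; Δ = -0.06302 - 0.00693j
  [+3]  conj(Y_{7,3})(Ω₁) = 0.06234 + 0.27425j ; Y_{7,3}(Ω₂) = -0.18181 + 0.44493j ; Δ = -0.13336 - 0.02212j
  [+4]  conj(Y_{7,4})(Ω₁) = 0.13401 - 0.04116j ; Y_{7,4}(Ω₂) = 0.32712 + 0.18609j ; Δ = 0.05150 + 0.01147j
  [+5]  conj(Y_{7,5})(Ω₁) = 0.15608 + 0.39941j ; Y_{7,5}(Ω₂) = 0.10819 - 0.14335j ; Δ = 0.07414 + 0.02084j
  [+6]  conj(Y_{7,6})(Ω₁) = -0.32955 + 0.15798j ; Y_{7,6}(Ω₂) = -0.04011 - 0.03935j ; Δ = 0.01944 + 0.00663j
  [+7]  conj(Y_{7,7})(Ω₁) = -0.07715 - 0.13428j ; Y_{7,7}(Ω₂) = -0.00834 + 0.00655j ; Δ = 0.00152 + 0.00061j
Σ over m = -0.30105 - 0.00000j; ×(4π/15) → -0.25220 - 0.00000j. Real part: -0.252205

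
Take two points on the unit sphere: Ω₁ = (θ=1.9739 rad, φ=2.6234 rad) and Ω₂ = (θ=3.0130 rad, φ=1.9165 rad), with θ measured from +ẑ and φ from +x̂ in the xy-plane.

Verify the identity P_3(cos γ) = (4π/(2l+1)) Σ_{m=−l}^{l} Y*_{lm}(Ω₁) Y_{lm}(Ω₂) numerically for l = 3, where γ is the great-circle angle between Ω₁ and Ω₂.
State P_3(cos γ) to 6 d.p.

Summing Y*_{l m}(θ₁,φ₁)·Y_{l m}(θ₂,φ₂) over m ∈ [−3, 3]; prefactor 4π/(2·3+1) = 1.795196:
  m=-3: -0.00527 + 0.32468j × 0.00076 + 0.00045j = -0.00015 + 0.00024j  (running Σ = -0.00015 + 0.00024j)
  m=-2: -0.17277 + 0.29191j × 0.01284 - 0.01063j = 0.00088 + 0.00558j  (running Σ = 0.00073 + 0.00583j)
  m=-1: 0.05955 - 0.03395j × -0.05502 - 0.15276j = -0.00846 - 0.00723j  (running Σ = -0.00773 - 0.00140j)
  m=0: 0.32653 + 0.00000j × -0.70976 + 0.00000j = -0.23176 + 0.00000j  (running Σ = -0.23949 - 0.00140j)
  m=1: -0.05955 - 0.03395j × 0.05502 - 0.15276j = -0.00846 + 0.00723j  (running Σ = -0.24795 + 0.00583j)
  m=2: -0.17277 - 0.29191j × 0.01284 + 0.01063j = 0.00088 - 0.00558j  (running Σ = -0.24707 + 0.00024j)
  m=3: 0.00527 + 0.32468j × -0.00076 + 0.00045j = -0.00015 - 0.00024j  (running Σ = -0.24722 - 0.00000j)
Total Σ_m = -0.24722 - 0.00000j. Multiply by 1.795196: -0.44380 - 0.00000j. P_3(cos γ) = -0.443804

-0.443804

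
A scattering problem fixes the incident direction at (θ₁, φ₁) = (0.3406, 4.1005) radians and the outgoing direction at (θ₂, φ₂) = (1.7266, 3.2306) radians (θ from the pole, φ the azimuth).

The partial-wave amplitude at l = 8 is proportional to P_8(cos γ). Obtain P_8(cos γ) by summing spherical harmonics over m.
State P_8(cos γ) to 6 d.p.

Term-by-term m-sum for l=8 (normalisation 4π/17 = 0.739198):
  m=-8: Y*=+0.000015+0.000079i  Y=+0.353943-0.305494i  product +0.000029+0.000023i
  m=-7: Y*=-0.000820-0.000375i  Y=+0.238567-0.171416i  product -0.000260+0.000051i
  m=-6: Y*=+0.005564-0.003258i  Y=-0.192383+0.113768i  product -0.000700+0.001260i
  m=-5: Y*=-0.002701+0.032811i  Y=-0.282767+0.134865i  product -0.003661-0.009642i
  m=-4: Y*=-0.094565-0.078692i  Y=+0.124309-0.046228i  product -0.015393-0.005411i
  m=-3: Y*=+0.316425-0.085828i  Y=+0.302068-0.082632i  product +0.088490-0.052073i
  m=-2: Y*=-0.192465+0.532181i  Y=-0.088700+0.015959i  product +0.008579-0.050276i
  m=-1: Y*=-0.255643-0.364302i  Y=-0.309624+0.027632i  product +0.089220+0.105733i
  m=+0: Y*=-0.262019-0.000000i  Y=+0.077355+0.000000i  product -0.020268-0.000000i
  m=+1: Y*=+0.255643-0.364302i  Y=+0.309624+0.027632i  product +0.089220-0.105733i
  m=+2: Y*=-0.192465-0.532181i  Y=-0.088700-0.015959i  product +0.008579+0.050276i
  m=+3: Y*=-0.316425-0.085828i  Y=-0.302068-0.082632i  product +0.088490+0.052073i
  m=+4: Y*=-0.094565+0.078692i  Y=+0.124309+0.046228i  product -0.015393+0.005411i
  m=+5: Y*=+0.002701+0.032811i  Y=+0.282767+0.134865i  product -0.003661+0.009642i
  m=+6: Y*=+0.005564+0.003258i  Y=-0.192383-0.113768i  product -0.000700-0.001260i
  m=+7: Y*=+0.000820-0.000375i  Y=-0.238567-0.171416i  product -0.000260-0.000051i
  m=+8: Y*=+0.000015-0.000079i  Y=+0.353943+0.305494i  product +0.000029-0.000023i
Accumulated sum +0.312337+0.000000i; after 4π/(2l+1) scaling, +0.230879+0.000000i ⇒ P_8 = 0.230879

0.230879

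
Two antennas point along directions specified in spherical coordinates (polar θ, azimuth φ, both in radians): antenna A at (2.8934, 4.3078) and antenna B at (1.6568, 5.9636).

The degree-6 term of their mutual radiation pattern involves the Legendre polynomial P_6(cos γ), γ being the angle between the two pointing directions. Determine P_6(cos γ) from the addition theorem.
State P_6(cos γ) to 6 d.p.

Expand P_6 via completeness: Σ_{m} conj(Y_{6,m}) at Ω₁ times Y_{6,m} at Ω₂ —
  m=-6: Y*=+0.000080+0.000070i  Y=-0.160550+0.444355i  product -0.000044+0.000024i
  m=-5: Y*=+0.001305-0.000634i  Y=+0.003828-0.141057i  product -0.000084-0.000187i
  m=-4: Y*=-0.000577-0.012116i  Y=-0.093123-0.309289i  product -0.003694+0.001307i
  m=-3: Y*=-0.064339-0.023999i  Y=+0.092796+0.132195i  product -0.002798-0.010732i
  m=-2: Y*=-0.179354+0.188094i  Y=+0.225477+0.167587i  product -0.071962+0.012353i
  m=-1: Y*=+0.229683+0.536376i  Y=-0.160010-0.052952i  product -0.008349-0.097988i
  m=+0: Y*=+0.456920-0.000000i  Y=-0.269681+0.000000i  product -0.123223+0.000000i
  m=+1: Y*=-0.229683+0.536376i  Y=+0.160010-0.052952i  product -0.008349+0.097988i
  m=+2: Y*=-0.179354-0.188094i  Y=+0.225477-0.167587i  product -0.071962-0.012353i
  m=+3: Y*=+0.064339-0.023999i  Y=-0.092796+0.132195i  product -0.002798+0.010732i
  m=+4: Y*=-0.000577+0.012116i  Y=-0.093123+0.309289i  product -0.003694-0.001307i
  m=+5: Y*=-0.001305-0.000634i  Y=-0.003828-0.141057i  product -0.000084+0.000187i
  m=+6: Y*=+0.000080-0.000070i  Y=-0.160550-0.444355i  product -0.000044-0.000024i
Accumulated sum -0.297085+0.000000i; after 4π/(2l+1) scaling, -0.287176+0.000000i ⇒ P_6 = -0.287176

-0.287176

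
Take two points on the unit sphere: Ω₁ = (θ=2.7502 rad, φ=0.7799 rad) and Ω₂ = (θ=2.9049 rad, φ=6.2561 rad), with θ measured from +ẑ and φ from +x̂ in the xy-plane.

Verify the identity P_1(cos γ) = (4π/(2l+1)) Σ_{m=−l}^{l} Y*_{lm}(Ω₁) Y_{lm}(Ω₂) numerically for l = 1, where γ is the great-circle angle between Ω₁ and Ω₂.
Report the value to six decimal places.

0.960478

Addition theorem: P_1(cos γ) = (4π/3) Σ_m Y*_{lm}(Ω₁) Y_{lm}(Ω₂), m = −1…1:
  [-1]  conj(Y_{1,-1})(Ω₁) = (0.093706, 0.092681) ; Y_{1,-1}(Ω₂) = (0.080985, 0.002194) ; Δ = (0.007385, 0.007711)
  [+0]  conj(Y_{1,0})(Ω₁) = (-0.451654, -0.000000) ; Y_{1,0}(Ω₂) = (-0.474980, 0.000000) ; Δ = (0.214526, 0.000000)
  [+1]  conj(Y_{1,1})(Ω₁) = (-0.093706, 0.092681) ; Y_{1,1}(Ω₂) = (-0.080985, 0.002194) ; Δ = (0.007385, -0.007711)
Accumulated sum (0.229297, 0.000000); after 4π/(2l+1) scaling, (0.960478, 0.000000) ⇒ P_1 = 0.960478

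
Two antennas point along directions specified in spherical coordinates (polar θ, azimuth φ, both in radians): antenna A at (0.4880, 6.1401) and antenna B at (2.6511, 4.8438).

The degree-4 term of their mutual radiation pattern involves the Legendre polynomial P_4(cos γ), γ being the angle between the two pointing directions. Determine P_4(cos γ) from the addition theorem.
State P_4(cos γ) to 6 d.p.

-0.394092

Term-by-term m-sum for l=4 (normalisation 4π/9 = 1.396263):
  term(m=-4) = (0.000212, -0.000415)   from Y*(Ω₁)=(0.017977, -0.011582), Y(Ω₂)=(0.018848, -0.010933)
  term(m=-3) = (0.009646, 0.008938)   from Y*(Ω₁)=(0.103612, -0.047425), Y(Ω₂)=(0.044329, 0.106556)
  term(m=-2) = (-0.092376, 0.056508)   from Y*(Ω₁)=(0.314726, -0.092607), Y(Ω₂)=(-0.318745, 0.085757)
  term(m=-1) = (-0.062866, -0.223240)   from Y*(Ω₁)=(0.477269, -0.068760), Y(Ω₂)=(-0.063023, -0.476825)
  term(m=+0) = (0.008518, 0.000000)   from Y*(Ω₁)=(0.095015, -0.000000), Y(Ω₂)=(0.089646, 0.000000)
  term(m=+1) = (-0.062866, 0.223240)   from Y*(Ω₁)=(-0.477269, -0.068760), Y(Ω₂)=(0.063023, -0.476825)
  term(m=+2) = (-0.092376, -0.056508)   from Y*(Ω₁)=(0.314726, 0.092607), Y(Ω₂)=(-0.318745, -0.085757)
  term(m=+3) = (0.009646, -0.008938)   from Y*(Ω₁)=(-0.103612, -0.047425), Y(Ω₂)=(-0.044329, 0.106556)
  term(m=+4) = (0.000212, 0.000415)   from Y*(Ω₁)=(0.017977, 0.011582), Y(Ω₂)=(0.018848, 0.010933)
Σ over m = (-0.282248, -0.000000); ×(4π/9) → (-0.394092, -0.000000). Real part: -0.394092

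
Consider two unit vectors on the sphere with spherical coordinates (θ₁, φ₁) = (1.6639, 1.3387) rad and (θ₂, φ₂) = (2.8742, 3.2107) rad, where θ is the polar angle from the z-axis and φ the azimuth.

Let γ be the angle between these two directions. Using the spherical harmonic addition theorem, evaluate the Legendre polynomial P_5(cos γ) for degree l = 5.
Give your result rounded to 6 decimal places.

Addition theorem: P_5(cos γ) = (4π/11) Σ_m Y*_{lm}(Ω₁) Y_{lm}(Ω₂), m = −5…5:
  m=-5: 0.41647 + 0.18117j × -0.00056 + 0.00020j = -0.00027 - 0.00002j  (running Σ = -0.00027 - 0.00002j)
  m=-4: -0.08035 + 0.10737j × -0.00664 + 0.00188j = 0.00033 - 0.00086j  (running Σ = 0.00006 - 0.00088j)
  m=-3: 0.20197 + 0.24160j × -0.04603 + 0.00968j = -0.01164 - 0.00917j  (running Σ = -0.01158 - 0.01005j)
  m=-2: -0.13605 + 0.06812j × -0.20237 + 0.02815j = 0.02562 - 0.01761j  (running Σ = 0.01404 - 0.02766j)
  m=-1: 0.06459 + 0.27328j × -0.51900 + 0.03592j = -0.04334 - 0.13951j  (running Σ = -0.02930 - 0.16717j)
  m=0: -0.15656 + 0.00000j × -0.49603 + 0.00000j = 0.07766 + 0.00000j  (running Σ = 0.04836 - 0.16717j)
  m=1: -0.06459 + 0.27328j × 0.51900 + 0.03592j = -0.04334 + 0.13951j  (running Σ = 0.00502 - 0.02766j)
  m=2: -0.13605 - 0.06812j × -0.20237 - 0.02815j = 0.02562 + 0.01761j  (running Σ = 0.03064 - 0.01005j)
  m=3: -0.20197 + 0.24160j × 0.04603 + 0.00968j = -0.01164 + 0.00917j  (running Σ = 0.01900 - 0.00088j)
  m=4: -0.08035 - 0.10737j × -0.00664 - 0.00188j = 0.00033 + 0.00086j  (running Σ = 0.01933 - 0.00002j)
  m=5: -0.41647 + 0.18117j × 0.00056 + 0.00020j = -0.00027 + 0.00002j  (running Σ = 0.01906 + 0.00000j)
Accumulated sum 0.01906 + 0.00000j; after 4π/(2l+1) scaling, 0.02177 + 0.00000j ⇒ P_5 = 0.021773

0.021773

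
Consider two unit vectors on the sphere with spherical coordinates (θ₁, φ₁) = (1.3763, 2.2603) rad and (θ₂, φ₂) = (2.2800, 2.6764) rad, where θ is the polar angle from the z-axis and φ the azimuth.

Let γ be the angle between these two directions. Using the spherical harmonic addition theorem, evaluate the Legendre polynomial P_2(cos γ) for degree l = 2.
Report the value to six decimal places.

-0.037671

Addition theorem: P_2(cos γ) = (4π/5) Σ_m Y*_{lm}(Ω₁) Y_{lm}(Ω₂), m = −2…2:
  term(m=-2) = +0.055691-0.061164i   from Y*(Ω₁)=-0.070879-0.365027i, Y(Ω₂)=+0.132923+0.178376i
  term(m=-1) = -0.051160+0.022608i   from Y*(Ω₁)=-0.093195+0.113032i, Y(Ω₂)=+0.341226+0.171273i
  term(m=+0) = -0.024051-0.000000i   from Y*(Ω₁)=-0.280048-0.000000i, Y(Ω₂)=+0.085881+0.000000i
  term(m=+1) = -0.051160-0.022608i   from Y*(Ω₁)=+0.093195+0.113032i, Y(Ω₂)=-0.341226+0.171273i
  term(m=+2) = +0.055691+0.061164i   from Y*(Ω₁)=-0.070879+0.365027i, Y(Ω₂)=+0.132923-0.178376i
Total Σ_m = -0.014989+0.000000i. Multiply by 2.513274: -0.037671+0.000000i. P_2(cos γ) = -0.037671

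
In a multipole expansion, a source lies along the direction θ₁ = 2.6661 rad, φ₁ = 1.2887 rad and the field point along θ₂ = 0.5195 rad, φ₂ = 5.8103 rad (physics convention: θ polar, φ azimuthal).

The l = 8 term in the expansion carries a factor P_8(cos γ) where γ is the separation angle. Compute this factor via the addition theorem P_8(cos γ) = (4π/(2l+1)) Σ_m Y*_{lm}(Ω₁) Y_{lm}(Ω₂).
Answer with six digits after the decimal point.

-0.093057

Expand P_8 via completeness: Σ_{m} conj(Y_{8,m}) at Ω₁ times Y_{8,m} at Ω₂ —
  m=-8: Y*=(-0.000630, -0.000769)  Y=(-0.001524, -0.001138)  product (0.000000, 0.000002)
  m=-7: Y*=(0.007101, -0.003035)  Y=(-0.013112, -0.002232)  product (-0.000100, 0.000024)
  m=-6: Y*=(0.004569, 0.037330)  Y=(-0.055392, 0.017395)  product (-0.000902, -0.001988)
  m=-5: Y*=(-0.127068, -0.020547)  Y=(-0.125996, 0.123939)  product (0.018557, -0.013160)
  m=-4: Y*=(0.133948, -0.282751)  Y=(-0.118662, 0.357182)  product (0.085099, 0.081395)
  m=-3: Y*=(0.380212, 0.336516)  Y=(0.078076, 0.509218)  product (-0.141674, 0.219885)
  m=-2: Y*=(-0.363340, 0.229924)  Y=(0.179296, 0.248497)  product (-0.122281, -0.049064)
  m=-1: Y*=(0.026106, 0.090073)  Y=(-0.217283, -0.111162)  product (0.004340, -0.022473)
  m=+0: Y*=(-0.466893, -0.000000)  Y=(-0.402732, 0.000000)  product (0.188033, 0.000000)
  m=+1: Y*=(-0.026106, 0.090073)  Y=(0.217283, -0.111162)  product (0.004340, 0.022473)
  m=+2: Y*=(-0.363340, -0.229924)  Y=(0.179296, -0.248497)  product (-0.122281, 0.049064)
  m=+3: Y*=(-0.380212, 0.336516)  Y=(-0.078076, 0.509218)  product (-0.141674, -0.219885)
  m=+4: Y*=(0.133948, 0.282751)  Y=(-0.118662, -0.357182)  product (0.085099, -0.081395)
  m=+5: Y*=(0.127068, -0.020547)  Y=(0.125996, 0.123939)  product (0.018557, 0.013160)
  m=+6: Y*=(0.004569, -0.037330)  Y=(-0.055392, -0.017395)  product (-0.000902, 0.001988)
  m=+7: Y*=(-0.007101, -0.003035)  Y=(0.013112, -0.002232)  product (-0.000100, -0.000024)
  m=+8: Y*=(-0.000630, 0.000769)  Y=(-0.001524, 0.001138)  product (0.000000, -0.000002)
Total Σ_m = (-0.125890, -0.000000). Multiply by 0.739198: (-0.093057, -0.000000). P_8(cos γ) = -0.093057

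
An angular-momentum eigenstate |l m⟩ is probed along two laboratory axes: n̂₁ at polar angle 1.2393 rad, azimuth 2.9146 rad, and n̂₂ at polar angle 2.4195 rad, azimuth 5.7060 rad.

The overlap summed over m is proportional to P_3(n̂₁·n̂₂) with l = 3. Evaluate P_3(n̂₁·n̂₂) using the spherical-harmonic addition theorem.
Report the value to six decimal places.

Term-by-term m-sum for l=3 (normalisation 4π/7 = 1.795196):
  m=-3: -0.274049+0.222057i × -0.019284+0.118919i = -0.021122-0.036872i  (running Σ = -0.021122-0.036872i)
  m=-2: +0.267259-0.130417i × -0.135522-0.306408i = -0.076180-0.064216i  (running Σ = -0.097302-0.101088i)
  m=-1: +0.140055-0.032349i × +0.325014+0.211634i = +0.052366+0.019127i  (running Σ = -0.044936-0.081961i)
  m=0: -0.300036-0.000000i × +0.051616+0.000000i = -0.015487-0.000000i  (running Σ = -0.060423-0.081961i)
  m=1: -0.140055-0.032349i × -0.325014+0.211634i = +0.052366-0.019127i  (running Σ = -0.008057-0.101088i)
  m=2: +0.267259+0.130417i × -0.135522+0.306408i = -0.076180+0.064216i  (running Σ = -0.084237-0.036872i)
  m=3: +0.274049+0.222057i × +0.019284+0.118919i = -0.021122+0.036872i  (running Σ = -0.105359+0.000000i)
Accumulated sum -0.105359+0.000000i; after 4π/(2l+1) scaling, -0.189141+0.000000i ⇒ P_3 = -0.189141

-0.189141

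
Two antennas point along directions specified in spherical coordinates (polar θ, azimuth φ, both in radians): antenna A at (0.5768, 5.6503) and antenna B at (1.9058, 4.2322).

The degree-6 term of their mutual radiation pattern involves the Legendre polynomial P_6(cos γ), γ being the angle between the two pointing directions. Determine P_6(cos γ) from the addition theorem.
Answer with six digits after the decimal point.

Addition theorem: P_6(cos γ) = (4π/13) Σ_m Y*_{lm}(Ω₁) Y_{lm}(Ω₂), m = −6…6:
  m=-6: Y*=-0.010072+0.007748i  Y=+0.331194-0.088268i  product -0.002652+0.003455i
  m=-5: Y*=-0.067641+0.001545i  Y=+0.278909+0.305060i  product -0.019337-0.020204i
  m=-4: Y*=-0.174029-0.121646i  Y=-0.018392+0.050392i  product +0.009331-0.006532i
  m=-3: Y*=-0.134840-0.396431i  Y=+0.323923-0.042424i  product -0.060496-0.122693i
  m=-2: Y*=+0.135077-0.429019i  Y=+0.093260+0.133316i  product +0.069793-0.022002i
  m=-1: Y*=+0.032242-0.023651i  Y=+0.126621-0.243104i  product -0.001667-0.010833i
  m=+0: Y*=-0.419974-0.000000i  Y=+0.188225+0.000000i  product -0.079050-0.000000i
  m=+1: Y*=-0.032242-0.023651i  Y=-0.126621-0.243104i  product -0.001667+0.010833i
  m=+2: Y*=+0.135077+0.429019i  Y=+0.093260-0.133316i  product +0.069793+0.022002i
  m=+3: Y*=+0.134840-0.396431i  Y=-0.323923-0.042424i  product -0.060496+0.122693i
  m=+4: Y*=-0.174029+0.121646i  Y=-0.018392-0.050392i  product +0.009331+0.006532i
  m=+5: Y*=+0.067641+0.001545i  Y=-0.278909+0.305060i  product -0.019337+0.020204i
  m=+6: Y*=-0.010072-0.007748i  Y=+0.331194+0.088268i  product -0.002652-0.003455i
Accumulated sum -0.089107+0.000000i; after 4π/(2l+1) scaling, -0.086135+0.000000i ⇒ P_6 = -0.086135

-0.086135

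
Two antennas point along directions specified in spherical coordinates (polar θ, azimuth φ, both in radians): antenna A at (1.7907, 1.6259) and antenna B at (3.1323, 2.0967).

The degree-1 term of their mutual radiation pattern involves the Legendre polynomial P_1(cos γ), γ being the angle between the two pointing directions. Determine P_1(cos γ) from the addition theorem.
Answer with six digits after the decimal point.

0.226208

Summing Y*_{l m}(θ₁,φ₁)·Y_{l m}(θ₂,φ₂) over m ∈ [−1, 1]; prefactor 4π/(2·1+1) = 4.188790:
  m=-1: Y*=-0.018570+0.336662i  Y=-0.001612-0.002777i  product +0.000965-0.000491i
  m=+0: Y*=-0.106582-0.000000i  Y=-0.488581+0.000000i  product +0.052074+0.000000i
  m=+1: Y*=+0.018570+0.336662i  Y=+0.001612-0.002777i  product +0.000965+0.000491i
Accumulated sum +0.054003+0.000000i; after 4π/(2l+1) scaling, +0.226208+0.000000i ⇒ P_1 = 0.226208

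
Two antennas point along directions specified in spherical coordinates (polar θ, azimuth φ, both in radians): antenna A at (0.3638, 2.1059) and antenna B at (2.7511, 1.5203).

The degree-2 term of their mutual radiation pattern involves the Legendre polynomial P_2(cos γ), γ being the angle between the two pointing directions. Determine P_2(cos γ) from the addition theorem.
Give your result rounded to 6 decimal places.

Addition theorem: P_2(cos γ) = (4π/5) Σ_m Y*_{lm}(Ω₁) Y_{lm}(Ω₂), m = −2…2:
  m=-2: Y*=-0.02347 - 0.04291j  Y=-0.05568 - 0.00564j  product 0.00106 + 0.00252j
  m=-1: Y*=-0.13100 + 0.22099j  Y=-0.01373 + 0.27158j  product -0.05822 - 0.03861j
  m=+0: Y*=0.51098 + 0.00000j  Y=0.49369 + 0.00000j  product 0.25227 + 0.00000j
  m=+1: Y*=0.13100 + 0.22099j  Y=0.01373 + 0.27158j  product -0.05822 + 0.03861j
  m=+2: Y*=-0.02347 + 0.04291j  Y=-0.05568 + 0.00564j  product 0.00106 - 0.00252j
Total Σ_m = 0.13796 + 0.00000j. Multiply by 2.513274: 0.34673 + 0.00000j. P_2(cos γ) = 0.346731

0.346731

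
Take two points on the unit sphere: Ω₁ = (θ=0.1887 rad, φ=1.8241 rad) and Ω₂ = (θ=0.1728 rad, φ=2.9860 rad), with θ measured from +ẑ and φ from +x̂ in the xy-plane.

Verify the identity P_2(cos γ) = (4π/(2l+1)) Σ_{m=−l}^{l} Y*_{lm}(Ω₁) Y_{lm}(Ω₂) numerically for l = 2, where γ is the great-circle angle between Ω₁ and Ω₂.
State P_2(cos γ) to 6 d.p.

Term-by-term m-sum for l=2 (normalisation 4π/5 = 2.513274):
  m=-2: Y*=-0.01188 - 0.00659j  Y=0.01087 + 0.00350j  product -0.00011 - 0.00011j
  m=-1: Y*=-0.03567 + 0.13780j  Y=-0.12927 - 0.02028j  product 0.00741 - 0.01709j
  m=+0: Y*=0.59749 + 0.00000j  Y=0.60281 + 0.00000j  product 0.36017 + 0.00000j
  m=+1: Y*=0.03567 + 0.13780j  Y=0.12927 - 0.02028j  product 0.00741 + 0.01709j
  m=+2: Y*=-0.01188 + 0.00659j  Y=0.01087 - 0.00350j  product -0.00011 + 0.00011j
Accumulated sum 0.37477 + 0.00000j; after 4π/(2l+1) scaling, 0.94191 + 0.00000j ⇒ P_2 = 0.941906

0.941906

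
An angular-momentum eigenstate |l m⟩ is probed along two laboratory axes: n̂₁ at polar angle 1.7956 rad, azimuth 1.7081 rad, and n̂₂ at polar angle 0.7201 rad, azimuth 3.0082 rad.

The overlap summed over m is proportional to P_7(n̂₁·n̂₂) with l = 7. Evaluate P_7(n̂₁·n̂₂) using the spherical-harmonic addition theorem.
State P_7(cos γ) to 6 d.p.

-0.009470

Expand P_7 via completeness: Σ_{m} conj(Y_{7,m}) at Ω₁ times Y_{7,m} at Ω₂ —
  m=-7: Y*=0.34297 - 0.23954j  Y=-0.01613 - 0.02180j  product -0.01076 - 0.00361j
  m=-6: Y*=0.24319 + 0.26263j  Y=0.08057 + 0.08301j  product -0.00221 + 0.04135j
  m=-5: Y*=0.07249 - 0.08845j  Y=-0.22820 - 0.17967j  product -0.03243 + 0.00716j
  m=-4: Y*=0.29662 + 0.18154j  Y=0.39045 + 0.23065j  product 0.07395 + 0.13930j
  m=-3: Y*=0.00302 - 0.00690j  Y=-0.33225 - 0.14054j  product -0.00197 + 0.00187j
  m=-2: Y*=0.31542 + 0.08886j  Y=-0.07376 - 0.02016j  product -0.02148 - 0.01291j
  m=-1: Y*=-0.00459 + 0.03323j  Y=0.39108 + 0.05248j  product -0.00354 + 0.01275j
  m=+0: Y*=0.31974 + 0.00000j  Y=-0.04512 + 0.00000j  product -0.01443 + 0.00000j
  m=+1: Y*=0.00459 + 0.03323j  Y=-0.39108 + 0.05248j  product -0.00354 - 0.01275j
  m=+2: Y*=0.31542 - 0.08886j  Y=-0.07376 + 0.02016j  product -0.02148 + 0.01291j
  m=+3: Y*=-0.00302 - 0.00690j  Y=0.33225 - 0.14054j  product -0.00197 - 0.00187j
  m=+4: Y*=0.29662 - 0.18154j  Y=0.39045 - 0.23065j  product 0.07395 - 0.13930j
  m=+5: Y*=-0.07249 - 0.08845j  Y=0.22820 - 0.17967j  product -0.03243 - 0.00716j
  m=+6: Y*=0.24319 - 0.26263j  Y=0.08057 - 0.08301j  product -0.00221 - 0.04135j
  m=+7: Y*=-0.34297 - 0.23954j  Y=0.01613 - 0.02180j  product -0.01076 + 0.00361j
Σ over m = -0.01130 - 0.00000j; ×(4π/15) → -0.00947 - 0.00000j. Real part: -0.009470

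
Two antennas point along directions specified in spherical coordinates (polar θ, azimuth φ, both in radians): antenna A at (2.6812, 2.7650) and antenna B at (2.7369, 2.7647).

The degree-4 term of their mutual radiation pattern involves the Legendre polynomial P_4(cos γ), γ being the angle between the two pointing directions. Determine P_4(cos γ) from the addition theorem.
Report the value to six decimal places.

0.984546

Addition theorem: P_4(cos γ) = (4π/9) Σ_m Y*_{lm}(Ω₁) Y_{lm}(Ω₂), m = −4…4:
  m=-4: +0.001110-0.017209i × +0.000672+0.010614i = +0.000183+0.000000i  (running Σ = +0.000183+0.000000i)
  m=-3: +0.041981-0.088938i × +0.029922+0.063538i = +0.006907+0.000006i  (running Σ = +0.007091+0.000006i)
  m=-2: +0.222476-0.208586i × +0.185837+0.174444i = +0.077731+0.000047i  (running Σ = +0.084821+0.000053i)
  m=-1: +0.458473-0.181311i × +0.464058+0.183681i = +0.246061+0.000074i  (running Σ = +0.330883+0.000127i)
  m=0: +0.155269-0.000000i × +0.279279+0.000000i = +0.043363+0.000000i  (running Σ = +0.374246+0.000127i)
  m=1: -0.458473-0.181311i × -0.464058+0.183681i = +0.246061-0.000074i  (running Σ = +0.620308+0.000053i)
  m=2: +0.222476+0.208586i × +0.185837-0.174444i = +0.077731-0.000047i  (running Σ = +0.698038+0.000006i)
  m=3: -0.041981-0.088938i × -0.029922+0.063538i = +0.006907-0.000006i  (running Σ = +0.704945+0.000000i)
  m=4: +0.001110+0.017209i × +0.000672-0.010614i = +0.000183-0.000000i  (running Σ = +0.705129-0.000000i)
Accumulated sum +0.705129-0.000000i; after 4π/(2l+1) scaling, +0.984546-0.000000i ⇒ P_4 = 0.984546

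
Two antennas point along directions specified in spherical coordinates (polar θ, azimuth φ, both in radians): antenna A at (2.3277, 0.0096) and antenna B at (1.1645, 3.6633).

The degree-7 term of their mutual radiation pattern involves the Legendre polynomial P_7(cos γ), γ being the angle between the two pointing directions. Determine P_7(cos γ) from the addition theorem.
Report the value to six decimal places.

0.397086

Expand P_7 via completeness: Σ_{m} conj(Y_{7,m}) at Ω₁ times Y_{7,m} at Ω₂ —
  [-7]  conj(Y_{7,-7})(Ω₁) = +0.053533+0.003603i ; Y_{7,-7}(Ω₂) = +0.240801-0.134808i ; Δ = +0.013376-0.006349i
  [-6]  conj(Y_{7,-6})(Ω₁) = -0.189313-0.010917i ; Y_{7,-6}(Ω₂) = -0.444223-0.005042i ; Δ = +0.084042+0.005804i
  [-5]  conj(Y_{7,-5})(Ω₁) = +0.381723+0.018337i ; Y_{7,-5}(Ω₂) = +0.212993+0.125672i ; Δ = +0.079000+0.051878i
  [-4]  conj(Y_{7,-4})(Ω₁) = -0.440160-0.016910i ; Y_{7,-4}(Ω₂) = +0.098790+0.174139i ; Δ = -0.040539-0.078319i
  [-3]  conj(Y_{7,-3})(Ω₁) = +0.156055+0.004496i ; Y_{7,-3}(Ω₂) = +0.001859-0.327575i ; Δ = +0.001763-0.051112i
  [-2]  conj(Y_{7,-2})(Ω₁) = +0.288028+0.005531i ; Y_{7,-2}(Ω₂) = +0.034335-0.058954i ; Δ = +0.010216-0.016791i
  [-1]  conj(Y_{7,-1})(Ω₁) = -0.298333-0.002864i ; Y_{7,-1}(Ω₂) = -0.287133+0.165053i ; Δ = +0.086134-0.048418i
  [+0]  conj(Y_{7,0})(Ω₁) = -0.207573-0.000000i ; Y_{7,0}(Ω₂) = -0.028913+0.000000i ; Δ = +0.006001+0.000000i
  [+1]  conj(Y_{7,1})(Ω₁) = +0.298333-0.002864i ; Y_{7,1}(Ω₂) = +0.287133+0.165053i ; Δ = +0.086134+0.048418i
  [+2]  conj(Y_{7,2})(Ω₁) = +0.288028-0.005531i ; Y_{7,2}(Ω₂) = +0.034335+0.058954i ; Δ = +0.010216+0.016791i
  [+3]  conj(Y_{7,3})(Ω₁) = -0.156055+0.004496i ; Y_{7,3}(Ω₂) = -0.001859-0.327575i ; Δ = +0.001763+0.051112i
  [+4]  conj(Y_{7,4})(Ω₁) = -0.440160+0.016910i ; Y_{7,4}(Ω₂) = +0.098790-0.174139i ; Δ = -0.040539+0.078319i
  [+5]  conj(Y_{7,5})(Ω₁) = -0.381723+0.018337i ; Y_{7,5}(Ω₂) = -0.212993+0.125672i ; Δ = +0.079000-0.051878i
  [+6]  conj(Y_{7,6})(Ω₁) = -0.189313+0.010917i ; Y_{7,6}(Ω₂) = -0.444223+0.005042i ; Δ = +0.084042-0.005804i
  [+7]  conj(Y_{7,7})(Ω₁) = -0.053533+0.003603i ; Y_{7,7}(Ω₂) = -0.240801-0.134808i ; Δ = +0.013376+0.006349i
Total Σ_m = +0.473987+0.000000i. Multiply by 0.837758: +0.397086+0.000000i. P_7(cos γ) = 0.397086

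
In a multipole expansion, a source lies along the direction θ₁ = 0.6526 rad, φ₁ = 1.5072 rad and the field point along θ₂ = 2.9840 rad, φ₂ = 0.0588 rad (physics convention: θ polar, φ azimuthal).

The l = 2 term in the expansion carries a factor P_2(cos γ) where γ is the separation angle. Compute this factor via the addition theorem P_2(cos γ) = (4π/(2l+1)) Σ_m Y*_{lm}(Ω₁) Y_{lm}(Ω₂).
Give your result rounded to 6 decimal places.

Summing Y*_{l m}(θ₁,φ₁)·Y_{l m}(θ₂,φ₂) over m ∈ [−2, 2]; prefactor 4π/(2·2+1) = 2.513274:
  m=-2: Y*=(-0.141291, 0.018069)  Y=(0.009448, -0.001116)  product (-0.001315, 0.000328)
  m=-1: Y*=(0.023688, 0.371976)  Y=(-0.119535, 0.007037)  product (-0.005449, -0.044298)
  m=+0: Y*=(0.281874, -0.000000)  Y=(0.607478, 0.000000)  product (0.171232, 0.000000)
  m=+1: Y*=(-0.023688, 0.371976)  Y=(0.119535, 0.007037)  product (-0.005449, 0.044298)
  m=+2: Y*=(-0.141291, -0.018069)  Y=(0.009448, 0.001116)  product (-0.001315, -0.000328)
Total Σ_m = (0.157705, -0.000000). Multiply by 2.513274: (0.396355, -0.000000). P_2(cos γ) = 0.396355

0.396355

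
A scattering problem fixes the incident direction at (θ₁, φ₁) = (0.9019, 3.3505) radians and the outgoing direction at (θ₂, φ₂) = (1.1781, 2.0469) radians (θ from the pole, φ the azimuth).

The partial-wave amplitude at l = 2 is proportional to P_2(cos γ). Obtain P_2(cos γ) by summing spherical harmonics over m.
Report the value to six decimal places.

-0.224359

Expand P_2 via completeness: Σ_{m} conj(Y_{2,m}) at Ω₁ times Y_{2,m} at Ω₂ —
  m=-2: Y*=(0.217282, 0.096463)  Y=(-0.191192, 0.268611)  product (-0.067454, 0.039921)
  m=-1: Y*=(-0.367665, -0.077945)  Y=(-0.125183, -0.242759)  product (0.027104, 0.099012)
  m=+0: Y*=(0.048459, -0.000000)  Y=(-0.176829, 0.000000)  product (-0.008569, 0.000000)
  m=+1: Y*=(0.367665, -0.077945)  Y=(0.125183, -0.242759)  product (0.027104, -0.099012)
  m=+2: Y*=(0.217282, -0.096463)  Y=(-0.191192, -0.268611)  product (-0.067454, -0.039921)
Total Σ_m = (-0.089269, -0.000000). Multiply by 2.513274: (-0.224359, -0.000000). P_2(cos γ) = -0.224359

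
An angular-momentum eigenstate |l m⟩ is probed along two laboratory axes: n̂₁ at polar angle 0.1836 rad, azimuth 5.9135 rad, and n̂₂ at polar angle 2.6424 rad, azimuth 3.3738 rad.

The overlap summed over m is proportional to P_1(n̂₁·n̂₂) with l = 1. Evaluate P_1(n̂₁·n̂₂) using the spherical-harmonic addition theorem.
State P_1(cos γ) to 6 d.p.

Term-by-term m-sum for l=1 (normalisation 4π/3 = 4.188790):
  m=-1: (0.058816, -0.022791) × (-0.160955, 0.038061) = (-0.008599, 0.005907)  (running Σ = (-0.008599, 0.005907))
  m=0: (0.480390, -0.000000) × (-0.428978, 0.000000) = (-0.206077, 0.000000)  (running Σ = (-0.214676, 0.005907))
  m=1: (-0.058816, -0.022791) × (0.160955, 0.038061) = (-0.008599, -0.005907)  (running Σ = (-0.223275, 0.000000))
Total Σ_m = (-0.223275, 0.000000). Multiply by 4.188790: (-0.935253, 0.000000). P_1(cos γ) = -0.935253

-0.935253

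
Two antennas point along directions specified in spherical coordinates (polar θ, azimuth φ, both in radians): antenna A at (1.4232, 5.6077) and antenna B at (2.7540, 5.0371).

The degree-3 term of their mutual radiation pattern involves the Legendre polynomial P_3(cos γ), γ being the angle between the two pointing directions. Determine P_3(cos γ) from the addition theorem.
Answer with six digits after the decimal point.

-0.253497

Summing Y*_{l m}(θ₁,φ₁)·Y_{l m}(θ₂,φ₂) over m ∈ [−3, 3]; prefactor 4π/(2·3+1) = 1.795196:
  [-3]  conj(Y_{3,-3})(Ω₁) = (-0.177678, -0.362567) ; Y_{3,-3}(Ω₂) = (-0.018635, -0.012658) ; Δ = (-0.001278, 0.009005)
  [-2]  conj(Y_{3,-2})(Ω₁) = (0.032064, -0.143505) ; Y_{3,-2}(Ω₂) = (0.107650, -0.081738) ; Δ = (-0.008278, -0.018069)
  [-1]  conj(Y_{3,-1})(Ω₁) = (-0.222493, 0.178266) ; Y_{3,-1}(Ω₂) = (0.128045, 0.380376) ; Δ = (-0.096297, -0.061805)
  [+0]  conj(Y_{3,0})(Ω₁) = (-0.158705, -0.000000) ; Y_{3,0}(Ω₂) = (-0.444212, 0.000000) ; Δ = (0.070499, 0.000000)
  [+1]  conj(Y_{3,1})(Ω₁) = (0.222493, 0.178266) ; Y_{3,1}(Ω₂) = (-0.128045, 0.380376) ; Δ = (-0.096297, 0.061805)
  [+2]  conj(Y_{3,2})(Ω₁) = (0.032064, 0.143505) ; Y_{3,2}(Ω₂) = (0.107650, 0.081738) ; Δ = (-0.008278, 0.018069)
  [+3]  conj(Y_{3,3})(Ω₁) = (0.177678, -0.362567) ; Y_{3,3}(Ω₂) = (0.018635, -0.012658) ; Δ = (-0.001278, -0.009005)
Σ over m = (-0.141208, -0.000000); ×(4π/7) → (-0.253497, -0.000000). Real part: -0.253497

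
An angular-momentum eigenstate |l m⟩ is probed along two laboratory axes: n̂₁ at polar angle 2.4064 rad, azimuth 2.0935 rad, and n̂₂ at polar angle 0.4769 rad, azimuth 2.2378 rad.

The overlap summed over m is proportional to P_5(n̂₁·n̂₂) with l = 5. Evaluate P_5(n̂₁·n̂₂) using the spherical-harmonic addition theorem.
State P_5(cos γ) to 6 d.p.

Summing Y*_{l m}(θ₁,φ₁)·Y_{l m}(θ₂,φ₂) over m ∈ [−5, 5]; prefactor 4π/(2·5+1) = 1.142397:
  [-5]  conj(Y_{5,-5})(Ω₁) = -0.03175 - 0.05442j ; Y_{5,-5}(Ω₂) = 0.00182 + 0.00928j ; Δ = 0.00045 - 0.00039j
  [-4]  conj(Y_{5,-4})(Ω₁) = 0.10948 - 0.19120j ; Y_{5,-4}(Ω₂) = -0.05152 - 0.02640j ; Δ = -0.01069 + 0.00696j
  [-3]  conj(Y_{5,-3})(Ω₁) = 0.41244 - 0.00111j ; Y_{5,-3}(Ω₂) = 0.18562 - 0.08518j ; Δ = 0.07646 - 0.03534j
  [-2]  conj(Y_{5,-2})(Ω₁) = 0.18446 + 0.31818j ; Y_{5,-2}(Ω₂) = -0.10180 + 0.42186j ; Δ = -0.15300 + 0.04543j
  [-1]  conj(Y_{5,-1})(Ω₁) = 0.03715 - 0.06448j ; Y_{5,-1}(Ω₂) = -0.27581 - 0.35029j ; Δ = -0.03283 + 0.00477j
  [+0]  conj(Y_{5,0})(Ω₁) = 0.38536 + 0.00000j ; Y_{5,0}(Ω₂) = -0.10416 + 0.00000j ; Δ = -0.04014 + 0.00000j
  [+1]  conj(Y_{5,1})(Ω₁) = -0.03715 - 0.06448j ; Y_{5,1}(Ω₂) = 0.27581 - 0.35029j ; Δ = -0.03283 - 0.00477j
  [+2]  conj(Y_{5,2})(Ω₁) = 0.18446 - 0.31818j ; Y_{5,2}(Ω₂) = -0.10180 - 0.42186j ; Δ = -0.15300 - 0.04543j
  [+3]  conj(Y_{5,3})(Ω₁) = -0.41244 - 0.00111j ; Y_{5,3}(Ω₂) = -0.18562 - 0.08518j ; Δ = 0.07646 + 0.03534j
  [+4]  conj(Y_{5,4})(Ω₁) = 0.10948 + 0.19120j ; Y_{5,4}(Ω₂) = -0.05152 + 0.02640j ; Δ = -0.01069 - 0.00696j
  [+5]  conj(Y_{5,5})(Ω₁) = 0.03175 - 0.05442j ; Y_{5,5}(Ω₂) = -0.00182 + 0.00928j ; Δ = 0.00045 + 0.00039j
Total Σ_m = -0.27937 + 0.00000j. Multiply by 1.142397: -0.31915 + 0.00000j. P_5(cos γ) = -0.319155

-0.319155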